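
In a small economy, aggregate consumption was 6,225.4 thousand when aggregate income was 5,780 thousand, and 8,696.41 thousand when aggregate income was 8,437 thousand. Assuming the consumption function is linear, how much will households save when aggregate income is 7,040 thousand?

S = -357.2

MPC = (8696.41 − 6225.4)/(8437 − 5780) = 2471.01/2657 = 0.93
a = 6225.4 − 0.93(5780) = 6225.4 − 5375.4 = 850
C = 850 + 0.93(7040) = 7397.2
S = 7040 − 7397.2 = -357.2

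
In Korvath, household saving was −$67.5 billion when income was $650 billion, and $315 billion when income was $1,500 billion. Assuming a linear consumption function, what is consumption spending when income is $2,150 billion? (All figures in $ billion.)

C = 1542.5

MPS = ΔS/ΔY = (315 − (-67.5))/(1500 − 650) = 382.5/850 = 0.45
MPC = 1 − MPS = 0.55
Autonomous saving = -67.5 − 0.45(650) = -360, so a = 360
C = 360 + 0.55(2150) = 360 + 1182.5 = 1542.5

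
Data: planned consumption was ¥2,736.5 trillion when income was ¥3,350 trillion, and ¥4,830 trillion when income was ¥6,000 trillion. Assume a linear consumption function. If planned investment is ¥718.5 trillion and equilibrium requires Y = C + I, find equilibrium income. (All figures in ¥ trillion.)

Y = 3850

MPC = (4830 − 2736.5)/(6000 − 3350) = 2093.5/2650 = 0.79
a = 2736.5 − 0.79(3350) = 90
Equilibrium: Y = 90 + 0.79Y + 718.5
0.21Y = 808.5, so Y = 808.5/0.21 = 3850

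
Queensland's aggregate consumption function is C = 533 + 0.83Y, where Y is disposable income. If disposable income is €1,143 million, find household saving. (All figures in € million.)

C = 533 + 0.83(1143) = 533 + 948.69 = 1481.69
S = Y − C = 1143 − 1481.69 = -338.69

S = -338.69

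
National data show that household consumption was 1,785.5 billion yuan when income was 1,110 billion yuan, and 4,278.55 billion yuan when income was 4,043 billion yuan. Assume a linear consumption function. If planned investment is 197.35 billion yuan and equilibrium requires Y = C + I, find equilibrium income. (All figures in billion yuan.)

MPC = (4278.55 − 1785.5)/(4043 − 1110) = 2493.05/2933 = 0.85
a = 1785.5 − 0.85(1110) = 842
Equilibrium: Y = 842 + 0.85Y + 197.35
0.15Y = 1039.35, so Y = 1039.35/0.15 = 6929

Y = 6929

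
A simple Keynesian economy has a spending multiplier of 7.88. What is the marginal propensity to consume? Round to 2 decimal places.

MPC = 0.87

k = 1/(1 − MPC), so 1 − MPC = 1/k = 1/7.88 = 0.1269
MPC = 1 − 0.1269 = 0.87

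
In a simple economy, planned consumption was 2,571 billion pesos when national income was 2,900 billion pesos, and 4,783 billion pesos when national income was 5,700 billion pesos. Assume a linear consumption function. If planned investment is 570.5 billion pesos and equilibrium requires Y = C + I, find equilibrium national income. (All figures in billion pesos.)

MPC = (4783 − 2571)/(5700 − 2900) = 2212/2800 = 0.79
a = 2571 − 0.79(2900) = 280
Equilibrium: Y = 280 + 0.79Y + 570.5
0.21Y = 850.5, so Y = 850.5/0.21 = 4050

Y = 4050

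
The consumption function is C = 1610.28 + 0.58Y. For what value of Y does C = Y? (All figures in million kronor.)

Y = 3834

At break-even, C = Y: 1610.28 + 0.58Y = Y
0.42Y = 1610.28, so Y = 1610.28/0.42 = 3834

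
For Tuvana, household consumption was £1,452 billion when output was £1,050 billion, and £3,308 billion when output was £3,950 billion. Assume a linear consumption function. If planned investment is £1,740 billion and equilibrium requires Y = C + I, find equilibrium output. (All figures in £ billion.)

MPC = (3308 − 1452)/(3950 − 1050) = 1856/2900 = 0.64
a = 1452 − 0.64(1050) = 780
Equilibrium: Y = 780 + 0.64Y + 1740
0.36Y = 2520, so Y = 2520/0.36 = 7000

Y = 7000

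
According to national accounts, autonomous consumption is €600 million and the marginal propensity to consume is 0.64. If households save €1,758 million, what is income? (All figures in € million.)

Y = 6550

S = Y − C = -600 + 0.36Y
-600 + 0.36Y = 1758, so 0.36Y = 2358 and Y = 6550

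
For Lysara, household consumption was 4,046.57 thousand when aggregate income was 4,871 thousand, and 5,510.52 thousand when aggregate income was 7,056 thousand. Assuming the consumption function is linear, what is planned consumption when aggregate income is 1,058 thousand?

MPC = (5510.52 − 4046.57)/(7056 − 4871) = 1463.95/2185 = 0.67
a = 4046.57 − 0.67(4871) = 4046.57 − 3263.57 = 783
C = 783 + 0.67(1058) = 783 + 708.86 = 1491.86

C = 1491.86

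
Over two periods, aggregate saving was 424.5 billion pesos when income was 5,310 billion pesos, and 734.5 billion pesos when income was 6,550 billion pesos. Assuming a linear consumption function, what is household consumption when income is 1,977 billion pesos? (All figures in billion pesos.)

MPS = ΔS/ΔY = (734.5 − 424.5)/(6550 − 5310) = 310/1240 = 0.25
MPC = 1 − MPS = 0.75
Autonomous saving = 424.5 − 0.25(5310) = -903, so a = 903
C = 903 + 0.75(1977) = 903 + 1482.75 = 2385.75

C = 2385.75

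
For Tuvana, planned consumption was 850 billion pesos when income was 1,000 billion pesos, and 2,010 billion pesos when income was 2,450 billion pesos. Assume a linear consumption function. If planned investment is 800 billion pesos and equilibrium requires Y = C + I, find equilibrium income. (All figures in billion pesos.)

Y = 4250

MPC = (2010 − 850)/(2450 − 1000) = 1160/1450 = 0.8
a = 850 − 0.8(1000) = 50
Equilibrium: Y = 50 + 0.8Y + 800
0.2Y = 850, so Y = 850/0.2 = 4250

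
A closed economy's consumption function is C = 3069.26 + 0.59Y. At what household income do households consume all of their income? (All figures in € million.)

Y = 7486

At break-even, C = Y: 3069.26 + 0.59Y = Y
0.41Y = 3069.26, so Y = 3069.26/0.41 = 7486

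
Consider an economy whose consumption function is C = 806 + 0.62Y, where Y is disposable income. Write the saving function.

S = -806 + 0.38Y

S = Y − C = Y − (806 + 0.62Y) = -806 + (1 − 0.62)Y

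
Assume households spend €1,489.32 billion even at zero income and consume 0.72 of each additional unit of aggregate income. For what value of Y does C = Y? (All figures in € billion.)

Y = 5319

At break-even, C = Y: 1489.32 + 0.72Y = Y
0.28Y = 1489.32, so Y = 1489.32/0.28 = 5319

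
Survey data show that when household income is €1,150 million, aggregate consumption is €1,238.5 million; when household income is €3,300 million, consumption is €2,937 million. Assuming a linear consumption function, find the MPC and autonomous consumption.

MPC = ΔC/ΔY = (2937 − 1238.5)/(3300 − 1150) = 1698.5/2150 = 0.79
a = C − MPC·Y = 1238.5 − 0.79(1150) = 1238.5 − 908.5 = 330

MPC = 0.79; a = 330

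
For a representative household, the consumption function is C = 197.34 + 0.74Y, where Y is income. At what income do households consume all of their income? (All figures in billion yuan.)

Y = 759

At break-even, C = Y: 197.34 + 0.74Y = Y
0.26Y = 197.34, so Y = 197.34/0.26 = 759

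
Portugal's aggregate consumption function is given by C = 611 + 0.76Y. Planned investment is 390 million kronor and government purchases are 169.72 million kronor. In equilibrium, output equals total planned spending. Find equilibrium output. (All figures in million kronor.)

Y = 4878

Y = C + I + G = 611 + 0.76Y + 390 + 169.72
Y − 0.76Y = 1170.72
0.24Y = 1170.72, so Y = 1170.72/0.24 = 4878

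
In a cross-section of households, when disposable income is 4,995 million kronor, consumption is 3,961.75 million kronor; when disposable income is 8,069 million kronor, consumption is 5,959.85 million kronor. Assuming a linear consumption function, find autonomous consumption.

MPC = ΔC/ΔY = (5959.85 − 3961.75)/(8069 − 4995) = 1998.1/3074 = 0.65
a = C − MPC·Y = 3961.75 − 0.65(4995) = 3961.75 − 3246.75 = 715

a = 715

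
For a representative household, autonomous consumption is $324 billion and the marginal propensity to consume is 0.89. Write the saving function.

S = Y − C = Y − (324 + 0.89Y) = -324 + (1 − 0.89)Y

S = -324 + 0.11Y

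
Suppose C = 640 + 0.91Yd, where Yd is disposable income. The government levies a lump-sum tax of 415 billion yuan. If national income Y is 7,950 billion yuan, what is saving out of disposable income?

Yd = Y − T = 7950 − 415 = 7535
C = 640 + 0.91(7535) = 640 + 6856.85 = 7496.85
S = Yd − C = 7535 − 7496.85 = 38.15

S = 38.15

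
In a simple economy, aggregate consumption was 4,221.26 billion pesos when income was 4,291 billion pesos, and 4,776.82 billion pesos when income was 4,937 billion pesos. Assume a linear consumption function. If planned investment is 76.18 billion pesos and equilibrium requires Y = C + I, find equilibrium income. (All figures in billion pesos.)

MPC = (4776.82 − 4221.26)/(4937 − 4291) = 555.56/646 = 0.86
a = 4221.26 − 0.86(4291) = 531
Equilibrium: Y = 531 + 0.86Y + 76.18
0.14Y = 607.18, so Y = 607.18/0.14 = 4337

Y = 4337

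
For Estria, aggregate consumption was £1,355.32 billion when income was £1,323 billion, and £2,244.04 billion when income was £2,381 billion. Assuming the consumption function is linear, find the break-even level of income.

MPC = (2244.04 − 1355.32)/(2381 − 1323) = 888.72/1058 = 0.84
a = 1355.32 − 0.84(1323) = 1355.32 − 1111.32 = 244
Break-even: Y = a/(1−MPC) = 244/0.16 = 1525

Y = 1525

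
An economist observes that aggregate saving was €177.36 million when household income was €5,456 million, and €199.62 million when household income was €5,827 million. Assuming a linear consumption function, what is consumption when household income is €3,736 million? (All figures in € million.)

C = 3661.84

MPS = ΔS/ΔY = (199.62 − 177.36)/(5827 − 5456) = 22.26/371 = 0.06
MPC = 1 − MPS = 0.94
Autonomous saving = 177.36 − 0.06(5456) = -150, so a = 150
C = 150 + 0.94(3736) = 150 + 3511.84 = 3661.84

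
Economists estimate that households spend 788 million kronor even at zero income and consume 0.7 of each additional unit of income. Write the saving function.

S = Y − C = Y − (788 + 0.7Y) = -788 + (1 − 0.7)Y

S = -788 + 0.3Y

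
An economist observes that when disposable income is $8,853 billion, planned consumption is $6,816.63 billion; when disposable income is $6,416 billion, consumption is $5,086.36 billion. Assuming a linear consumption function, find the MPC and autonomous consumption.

MPC = ΔC/ΔY = (6816.63 − 5086.36)/(8853 − 6416) = 1730.27/2437 = 0.71
a = C − MPC·Y = 5086.36 − 0.71(6416) = 5086.36 − 4555.36 = 531

MPC = 0.71; a = 531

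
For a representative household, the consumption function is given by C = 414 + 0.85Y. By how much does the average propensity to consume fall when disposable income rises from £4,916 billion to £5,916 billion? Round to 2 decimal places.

At Y = 4916: C = 414 + 0.85(4916) = 4592.6, APC = 4592.6/4916 = 0.934
At Y = 5916: C = 5442.6, APC = 5442.6/5916 = 0.920
Fall in APC = 0.934 − 0.920 = 0.014 ≈ 0.01

ΔAPC = 0.01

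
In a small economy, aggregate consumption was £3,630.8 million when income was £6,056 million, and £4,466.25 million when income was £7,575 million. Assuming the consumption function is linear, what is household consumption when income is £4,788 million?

MPC = (4466.25 − 3630.8)/(7575 − 6056) = 835.45/1519 = 0.55
a = 3630.8 − 0.55(6056) = 3630.8 − 3330.8 = 300
C = 300 + 0.55(4788) = 300 + 2633.4 = 2933.4

C = 2933.4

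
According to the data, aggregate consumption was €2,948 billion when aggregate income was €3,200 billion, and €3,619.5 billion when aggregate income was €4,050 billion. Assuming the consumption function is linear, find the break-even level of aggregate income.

Y = 2000

MPC = (3619.5 − 2948)/(4050 − 3200) = 671.5/850 = 0.79
a = 2948 − 0.79(3200) = 2948 − 2528 = 420
Break-even: Y = a/(1−MPC) = 420/0.21 = 2000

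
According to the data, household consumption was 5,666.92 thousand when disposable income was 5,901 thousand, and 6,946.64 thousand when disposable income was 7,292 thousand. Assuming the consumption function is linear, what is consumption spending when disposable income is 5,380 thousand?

MPC = (6946.64 − 5666.92)/(7292 − 5901) = 1279.72/1391 = 0.92
a = 5666.92 − 0.92(5901) = 5666.92 − 5428.92 = 238
C = 238 + 0.92(5380) = 238 + 4949.6 = 5187.6

C = 5187.6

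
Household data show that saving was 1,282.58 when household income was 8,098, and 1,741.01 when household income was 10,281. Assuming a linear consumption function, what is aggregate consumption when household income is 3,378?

C = 3086.62

MPS = ΔS/ΔY = (1741.01 − 1282.58)/(10281 − 8098) = 458.43/2183 = 0.21
MPC = 1 − MPS = 0.79
Autonomous saving = 1282.58 − 0.21(8098) = -418, so a = 418
C = 418 + 0.79(3378) = 418 + 2668.62 = 3086.62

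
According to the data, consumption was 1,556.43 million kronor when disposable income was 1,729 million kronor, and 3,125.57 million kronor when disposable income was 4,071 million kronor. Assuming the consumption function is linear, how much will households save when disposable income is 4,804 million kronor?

MPC = (3125.57 − 1556.43)/(4071 − 1729) = 1569.14/2342 = 0.67
a = 1556.43 − 0.67(1729) = 1556.43 − 1158.43 = 398
C = 398 + 0.67(4804) = 3616.68
S = 4804 − 3616.68 = 1187.32

S = 1187.32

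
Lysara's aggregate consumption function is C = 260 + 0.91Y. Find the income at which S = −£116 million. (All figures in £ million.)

S = Y − C = -260 + 0.09Y
-260 + 0.09Y = -116, so 0.09Y = 144 and Y = 1600

Y = 1600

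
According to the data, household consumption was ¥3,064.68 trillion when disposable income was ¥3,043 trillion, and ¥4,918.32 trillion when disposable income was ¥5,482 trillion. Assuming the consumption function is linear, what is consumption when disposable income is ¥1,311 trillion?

C = 1748.36

MPC = (4918.32 − 3064.68)/(5482 − 3043) = 1853.64/2439 = 0.76
a = 3064.68 − 0.76(3043) = 3064.68 − 2312.68 = 752
C = 752 + 0.76(1311) = 752 + 996.36 = 1748.36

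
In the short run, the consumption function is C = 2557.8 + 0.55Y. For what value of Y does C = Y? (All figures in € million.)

At break-even, C = Y: 2557.8 + 0.55Y = Y
0.45Y = 2557.8, so Y = 2557.8/0.45 = 5684

Y = 5684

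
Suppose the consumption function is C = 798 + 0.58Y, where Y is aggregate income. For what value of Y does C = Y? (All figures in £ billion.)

Y = 1900

At break-even, C = Y: 798 + 0.58Y = Y
0.42Y = 798, so Y = 798/0.42 = 1900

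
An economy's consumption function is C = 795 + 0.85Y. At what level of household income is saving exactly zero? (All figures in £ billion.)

Y = 5300

At break-even, C = Y: 795 + 0.85Y = Y
0.15Y = 795, so Y = 795/0.15 = 5300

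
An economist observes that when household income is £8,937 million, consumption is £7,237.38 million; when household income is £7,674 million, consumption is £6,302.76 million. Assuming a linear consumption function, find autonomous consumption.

a = 624

MPC = ΔC/ΔY = (7237.38 − 6302.76)/(8937 − 7674) = 934.62/1263 = 0.74
a = C − MPC·Y = 6302.76 − 0.74(7674) = 6302.76 − 5678.76 = 624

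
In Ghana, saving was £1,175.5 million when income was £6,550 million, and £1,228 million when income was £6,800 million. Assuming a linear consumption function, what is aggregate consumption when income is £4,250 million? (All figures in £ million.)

C = 3557.5

MPS = ΔS/ΔY = (1228 − 1175.5)/(6800 − 6550) = 52.5/250 = 0.21
MPC = 1 − MPS = 0.79
Autonomous saving = 1175.5 − 0.21(6550) = -200, so a = 200
C = 200 + 0.79(4250) = 200 + 3357.5 = 3557.5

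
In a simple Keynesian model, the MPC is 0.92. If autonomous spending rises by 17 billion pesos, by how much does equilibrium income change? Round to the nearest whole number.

ΔY ≈ 213

The multiplier is 1/(1 − MPC) = 1/0.08.
ΔY = 17/0.08 = 212.50 ≈ 213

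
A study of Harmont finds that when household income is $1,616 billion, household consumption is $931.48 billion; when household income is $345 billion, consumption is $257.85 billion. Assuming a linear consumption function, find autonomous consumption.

a = 75

MPC = ΔC/ΔY = (931.48 − 257.85)/(1616 − 345) = 673.63/1271 = 0.53
a = C − MPC·Y = 257.85 − 0.53(345) = 257.85 − 182.85 = 75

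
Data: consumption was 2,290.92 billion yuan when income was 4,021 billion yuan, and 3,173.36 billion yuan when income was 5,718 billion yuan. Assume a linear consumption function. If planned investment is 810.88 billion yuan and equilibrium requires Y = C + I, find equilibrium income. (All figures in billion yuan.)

MPC = (3173.36 − 2290.92)/(5718 − 4021) = 882.44/1697 = 0.52
a = 2290.92 − 0.52(4021) = 200
Equilibrium: Y = 200 + 0.52Y + 810.88
0.48Y = 1010.88, so Y = 1010.88/0.48 = 2106

Y = 2106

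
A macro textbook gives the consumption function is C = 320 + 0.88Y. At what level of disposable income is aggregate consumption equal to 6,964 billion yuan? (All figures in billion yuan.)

320 + 0.88Y = 6964
0.88Y = 6644, so Y = 6644/0.88 = 7550

Y = 7550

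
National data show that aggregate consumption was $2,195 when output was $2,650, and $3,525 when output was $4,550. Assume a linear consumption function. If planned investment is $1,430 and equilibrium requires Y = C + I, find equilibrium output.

MPC = (3525 − 2195)/(4550 − 2650) = 1330/1900 = 0.7
a = 2195 − 0.7(2650) = 340
Equilibrium: Y = 340 + 0.7Y + 1430
0.3Y = 1770, so Y = 1770/0.3 = 5900

Y = 5900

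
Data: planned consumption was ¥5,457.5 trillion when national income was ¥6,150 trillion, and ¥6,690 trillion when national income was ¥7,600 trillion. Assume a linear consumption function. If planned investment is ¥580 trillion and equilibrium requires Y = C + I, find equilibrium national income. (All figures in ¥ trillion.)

Y = 5400

MPC = (6690 − 5457.5)/(7600 − 6150) = 1232.5/1450 = 0.85
a = 5457.5 − 0.85(6150) = 230
Equilibrium: Y = 230 + 0.85Y + 580
0.15Y = 810, so Y = 810/0.15 = 5400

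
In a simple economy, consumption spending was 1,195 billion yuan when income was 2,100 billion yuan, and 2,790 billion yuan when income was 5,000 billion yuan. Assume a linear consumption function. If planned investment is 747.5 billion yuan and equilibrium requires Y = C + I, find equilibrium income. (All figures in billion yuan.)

Y = 1750

MPC = (2790 − 1195)/(5000 − 2100) = 1595/2900 = 0.55
a = 1195 − 0.55(2100) = 40
Equilibrium: Y = 40 + 0.55Y + 747.5
0.45Y = 787.5, so Y = 787.5/0.45 = 1750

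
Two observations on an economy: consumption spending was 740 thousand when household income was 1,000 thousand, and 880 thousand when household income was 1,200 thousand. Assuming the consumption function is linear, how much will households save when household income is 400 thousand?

MPC = (880 − 740)/(1200 − 1000) = 140/200 = 0.7
a = 740 − 0.7(1000) = 740 − 700 = 40
C = 40 + 0.7(400) = 320
S = 400 − 320 = 80

S = 80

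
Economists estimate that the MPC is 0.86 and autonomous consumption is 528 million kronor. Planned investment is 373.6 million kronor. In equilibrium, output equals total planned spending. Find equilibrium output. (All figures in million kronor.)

Y = C + I = 528 + 0.86Y + 373.6
Y − 0.86Y = 901.6
0.14Y = 901.6, so Y = 901.6/0.14 = 6440

Y = 6440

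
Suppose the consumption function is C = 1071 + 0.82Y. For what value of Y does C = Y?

At break-even, C = Y: 1071 + 0.82Y = Y
0.18Y = 1071, so Y = 1071/0.18 = 5950

Y = 5950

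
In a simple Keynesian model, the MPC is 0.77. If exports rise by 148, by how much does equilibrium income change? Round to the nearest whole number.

ΔY ≈ 643

The multiplier is 1/(1 − MPC) = 1/0.23.
ΔY = 148/0.23 = 643.48 ≈ 643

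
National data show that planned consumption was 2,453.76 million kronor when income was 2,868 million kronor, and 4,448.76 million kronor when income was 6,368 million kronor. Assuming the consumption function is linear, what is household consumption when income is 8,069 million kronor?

C = 5418.33

MPC = (4448.76 − 2453.76)/(6368 − 2868) = 1995/3500 = 0.57
a = 2453.76 − 0.57(2868) = 2453.76 − 1634.76 = 819
C = 819 + 0.57(8069) = 819 + 4599.33 = 5418.33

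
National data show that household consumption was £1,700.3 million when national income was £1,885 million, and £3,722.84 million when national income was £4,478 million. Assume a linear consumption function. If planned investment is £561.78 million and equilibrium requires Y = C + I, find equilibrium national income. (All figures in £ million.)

Y = 3599

MPC = (3722.84 − 1700.3)/(4478 − 1885) = 2022.54/2593 = 0.78
a = 1700.3 − 0.78(1885) = 230
Equilibrium: Y = 230 + 0.78Y + 561.78
0.22Y = 791.78, so Y = 791.78/0.22 = 3599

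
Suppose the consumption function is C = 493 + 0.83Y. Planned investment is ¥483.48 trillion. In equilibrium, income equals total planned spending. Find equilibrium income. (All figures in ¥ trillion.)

Y = C + I = 493 + 0.83Y + 483.48
Y − 0.83Y = 976.48
0.17Y = 976.48, so Y = 976.48/0.17 = 5744

Y = 5744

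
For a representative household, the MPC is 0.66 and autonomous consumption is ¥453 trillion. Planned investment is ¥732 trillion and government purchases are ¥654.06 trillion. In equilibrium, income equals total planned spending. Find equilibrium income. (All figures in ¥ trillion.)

Y = C + I + G = 453 + 0.66Y + 732 + 654.06
Y − 0.66Y = 1839.06
0.34Y = 1839.06, so Y = 1839.06/0.34 = 5409

Y = 5409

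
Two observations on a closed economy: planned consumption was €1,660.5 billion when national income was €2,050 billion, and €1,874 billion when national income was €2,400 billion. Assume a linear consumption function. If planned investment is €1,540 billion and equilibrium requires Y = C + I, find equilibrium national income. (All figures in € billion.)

MPC = (1874 − 1660.5)/(2400 − 2050) = 213.5/350 = 0.61
a = 1660.5 − 0.61(2050) = 410
Equilibrium: Y = 410 + 0.61Y + 1540
0.39Y = 1950, so Y = 1950/0.39 = 5000

Y = 5000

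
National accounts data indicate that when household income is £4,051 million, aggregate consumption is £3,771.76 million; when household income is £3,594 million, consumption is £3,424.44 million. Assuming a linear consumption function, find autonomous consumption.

MPC = ΔC/ΔY = (3771.76 − 3424.44)/(4051 − 3594) = 347.32/457 = 0.76
a = C − MPC·Y = 3424.44 − 0.76(3594) = 3424.44 − 2731.44 = 693

a = 693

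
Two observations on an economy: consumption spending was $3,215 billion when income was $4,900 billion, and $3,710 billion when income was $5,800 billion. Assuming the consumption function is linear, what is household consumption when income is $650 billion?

MPC = (3710 − 3215)/(5800 − 4900) = 495/900 = 0.55
a = 3215 − 0.55(4900) = 3215 − 2695 = 520
C = 520 + 0.55(650) = 520 + 357.5 = 877.5

C = 877.5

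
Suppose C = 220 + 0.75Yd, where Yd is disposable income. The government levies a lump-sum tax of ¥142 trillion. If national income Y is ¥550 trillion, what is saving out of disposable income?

S = -118

Yd = Y − T = 550 − 142 = 408
C = 220 + 0.75(408) = 220 + 306 = 526
S = Yd − C = 408 − 526 = -118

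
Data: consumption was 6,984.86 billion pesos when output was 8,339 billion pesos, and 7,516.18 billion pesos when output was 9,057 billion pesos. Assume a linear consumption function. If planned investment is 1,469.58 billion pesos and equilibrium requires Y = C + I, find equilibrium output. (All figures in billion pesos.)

Y = 8783

MPC = (7516.18 − 6984.86)/(9057 − 8339) = 531.32/718 = 0.74
a = 6984.86 − 0.74(8339) = 814
Equilibrium: Y = 814 + 0.74Y + 1469.58
0.26Y = 2283.58, so Y = 2283.58/0.26 = 8783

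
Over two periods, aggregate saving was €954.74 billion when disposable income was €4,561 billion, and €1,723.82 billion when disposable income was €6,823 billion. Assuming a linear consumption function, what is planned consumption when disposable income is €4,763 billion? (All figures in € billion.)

MPS = ΔS/ΔY = (1723.82 − 954.74)/(6823 − 4561) = 769.08/2262 = 0.34
MPC = 1 − MPS = 0.66
Autonomous saving = 954.74 − 0.34(4561) = -596, so a = 596
C = 596 + 0.66(4763) = 596 + 3143.58 = 3739.58

C = 3739.58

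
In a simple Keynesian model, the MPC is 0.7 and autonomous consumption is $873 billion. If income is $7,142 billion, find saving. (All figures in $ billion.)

S = 1269.6

C = 873 + 0.7(7142) = 873 + 4999.4 = 5872.4
S = Y − C = 7142 − 5872.4 = 1269.6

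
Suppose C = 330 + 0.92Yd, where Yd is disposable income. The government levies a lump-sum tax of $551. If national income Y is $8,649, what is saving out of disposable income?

S = 317.84

Yd = Y − T = 8649 − 551 = 8098
C = 330 + 0.92(8098) = 330 + 7450.16 = 7780.16
S = Yd − C = 8098 − 7780.16 = 317.84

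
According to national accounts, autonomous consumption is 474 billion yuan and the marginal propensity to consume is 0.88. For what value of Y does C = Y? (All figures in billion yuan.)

Y = 3950

At break-even, C = Y: 474 + 0.88Y = Y
0.12Y = 474, so Y = 474/0.12 = 3950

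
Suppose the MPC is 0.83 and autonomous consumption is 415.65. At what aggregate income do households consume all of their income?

Y = 2445

At break-even, C = Y: 415.65 + 0.83Y = Y
0.17Y = 415.65, so Y = 415.65/0.17 = 2445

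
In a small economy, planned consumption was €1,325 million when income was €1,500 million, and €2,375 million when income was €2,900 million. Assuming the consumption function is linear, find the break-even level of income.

MPC = (2375 − 1325)/(2900 − 1500) = 1050/1400 = 0.75
a = 1325 − 0.75(1500) = 1325 − 1125 = 200
Break-even: Y = a/(1−MPC) = 200/0.25 = 800

Y = 800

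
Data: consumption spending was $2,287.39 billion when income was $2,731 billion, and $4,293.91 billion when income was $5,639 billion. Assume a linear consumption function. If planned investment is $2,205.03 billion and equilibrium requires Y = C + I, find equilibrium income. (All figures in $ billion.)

Y = 8413

MPC = (4293.91 − 2287.39)/(5639 − 2731) = 2006.52/2908 = 0.69
a = 2287.39 − 0.69(2731) = 403
Equilibrium: Y = 403 + 0.69Y + 2205.03
0.31Y = 2608.03, so Y = 2608.03/0.31 = 8413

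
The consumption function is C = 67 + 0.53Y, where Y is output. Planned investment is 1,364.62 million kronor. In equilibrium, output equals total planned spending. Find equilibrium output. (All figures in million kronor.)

Y = C + I = 67 + 0.53Y + 1364.62
Y − 0.53Y = 1431.62
0.47Y = 1431.62, so Y = 1431.62/0.47 = 3046

Y = 3046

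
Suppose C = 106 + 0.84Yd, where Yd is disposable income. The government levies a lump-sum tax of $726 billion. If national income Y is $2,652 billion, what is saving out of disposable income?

Yd = Y − T = 2652 − 726 = 1926
C = 106 + 0.84(1926) = 106 + 1617.84 = 1723.84
S = Yd − C = 1926 − 1723.84 = 202.16

S = 202.16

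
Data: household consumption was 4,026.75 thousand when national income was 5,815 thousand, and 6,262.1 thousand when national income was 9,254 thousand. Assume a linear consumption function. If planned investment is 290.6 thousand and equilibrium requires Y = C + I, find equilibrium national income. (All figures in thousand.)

MPC = (6262.1 − 4026.75)/(9254 − 5815) = 2235.35/3439 = 0.65
a = 4026.75 − 0.65(5815) = 247
Equilibrium: Y = 247 + 0.65Y + 290.6
0.35Y = 537.6, so Y = 537.6/0.35 = 1536

Y = 1536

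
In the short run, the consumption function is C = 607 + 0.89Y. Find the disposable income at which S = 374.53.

S = Y − C = -607 + 0.11Y
-607 + 0.11Y = 374.53, so 0.11Y = 981.53 and Y = 8923

Y = 8923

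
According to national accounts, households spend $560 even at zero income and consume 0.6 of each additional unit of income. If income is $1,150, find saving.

S = -100

C = 560 + 0.6(1150) = 560 + 690 = 1250
S = Y − C = 1150 − 1250 = -100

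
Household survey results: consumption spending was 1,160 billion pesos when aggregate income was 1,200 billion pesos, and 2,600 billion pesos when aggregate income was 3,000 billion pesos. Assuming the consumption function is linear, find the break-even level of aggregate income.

Y = 1000

MPC = (2600 − 1160)/(3000 − 1200) = 1440/1800 = 0.8
a = 1160 − 0.8(1200) = 1160 − 960 = 200
Break-even: Y = a/(1−MPC) = 200/0.2 = 1000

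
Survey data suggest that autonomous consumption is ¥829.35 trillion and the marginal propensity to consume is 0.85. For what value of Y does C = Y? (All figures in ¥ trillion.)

At break-even, C = Y: 829.35 + 0.85Y = Y
0.15Y = 829.35, so Y = 829.35/0.15 = 5529

Y = 5529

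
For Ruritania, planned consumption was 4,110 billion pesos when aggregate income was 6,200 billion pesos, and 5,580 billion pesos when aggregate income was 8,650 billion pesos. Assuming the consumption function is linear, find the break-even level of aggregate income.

MPC = (5580 − 4110)/(8650 − 6200) = 1470/2450 = 0.6
a = 4110 − 0.6(6200) = 4110 − 3720 = 390
Break-even: Y = a/(1−MPC) = 390/0.4 = 975

Y = 975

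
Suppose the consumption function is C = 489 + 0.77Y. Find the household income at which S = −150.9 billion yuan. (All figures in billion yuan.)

S = Y − C = -489 + 0.23Y
-489 + 0.23Y = -150.9, so 0.23Y = 338.1 and Y = 1470

Y = 1470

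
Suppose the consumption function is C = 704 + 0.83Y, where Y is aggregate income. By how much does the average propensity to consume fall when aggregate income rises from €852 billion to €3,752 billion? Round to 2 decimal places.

ΔAPC = 0.64

At Y = 852: C = 704 + 0.83(852) = 1411.16, APC = 1411.16/852 = 1.656
At Y = 3752: C = 3818.16, APC = 3818.16/3752 = 1.018
Fall in APC = 1.656 − 1.018 = 0.638 ≈ 0.64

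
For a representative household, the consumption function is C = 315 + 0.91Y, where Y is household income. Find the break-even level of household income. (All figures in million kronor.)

Y = 3500

At break-even, C = Y: 315 + 0.91Y = Y
0.09Y = 315, so Y = 315/0.09 = 3500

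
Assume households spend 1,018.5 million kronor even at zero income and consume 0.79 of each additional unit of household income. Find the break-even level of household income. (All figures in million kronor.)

At break-even, C = Y: 1018.5 + 0.79Y = Y
0.21Y = 1018.5, so Y = 1018.5/0.21 = 4850

Y = 4850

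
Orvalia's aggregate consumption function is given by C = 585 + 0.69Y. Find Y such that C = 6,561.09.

585 + 0.69Y = 6561.09
0.69Y = 5976.09, so Y = 5976.09/0.69 = 8661

Y = 8661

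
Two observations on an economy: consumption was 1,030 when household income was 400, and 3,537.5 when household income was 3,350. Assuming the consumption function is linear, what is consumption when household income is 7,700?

MPC = (3537.5 − 1030)/(3350 − 400) = 2507.5/2950 = 0.85
a = 1030 − 0.85(400) = 1030 − 340 = 690
C = 690 + 0.85(7700) = 690 + 6545 = 7235

C = 7235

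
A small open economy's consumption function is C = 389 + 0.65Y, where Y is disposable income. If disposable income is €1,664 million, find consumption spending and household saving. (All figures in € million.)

C = 389 + 0.65(1664) = 389 + 1081.6 = 1470.6
S = Y − C = 1664 − 1470.6 = 193.4

C = 1470.6; S = 193.4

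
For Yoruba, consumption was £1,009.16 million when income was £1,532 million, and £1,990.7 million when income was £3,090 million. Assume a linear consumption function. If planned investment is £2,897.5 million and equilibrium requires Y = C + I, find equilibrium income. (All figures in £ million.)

MPC = (1990.7 − 1009.16)/(3090 − 1532) = 981.54/1558 = 0.63
a = 1009.16 − 0.63(1532) = 44
Equilibrium: Y = 44 + 0.63Y + 2897.5
0.37Y = 2941.5, so Y = 2941.5/0.37 = 7950

Y = 7950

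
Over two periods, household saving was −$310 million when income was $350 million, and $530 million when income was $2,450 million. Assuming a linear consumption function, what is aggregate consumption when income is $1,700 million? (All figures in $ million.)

MPS = ΔS/ΔY = (530 − (-310))/(2450 − 350) = 840/2100 = 0.4
MPC = 1 − MPS = 0.6
Autonomous saving = -310 − 0.4(350) = -450, so a = 450
C = 450 + 0.6(1700) = 450 + 1020 = 1470

C = 1470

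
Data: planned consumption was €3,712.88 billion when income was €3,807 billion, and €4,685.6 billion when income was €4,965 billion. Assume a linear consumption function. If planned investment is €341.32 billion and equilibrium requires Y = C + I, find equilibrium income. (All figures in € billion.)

MPC = (4685.6 − 3712.88)/(4965 − 3807) = 972.72/1158 = 0.84
a = 3712.88 − 0.84(3807) = 515
Equilibrium: Y = 515 + 0.84Y + 341.32
0.16Y = 856.32, so Y = 856.32/0.16 = 5352

Y = 5352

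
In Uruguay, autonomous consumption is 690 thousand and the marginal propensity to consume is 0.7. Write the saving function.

S = -690 + 0.3Y

S = Y − C = Y − (690 + 0.7Y) = -690 + (1 − 0.7)Y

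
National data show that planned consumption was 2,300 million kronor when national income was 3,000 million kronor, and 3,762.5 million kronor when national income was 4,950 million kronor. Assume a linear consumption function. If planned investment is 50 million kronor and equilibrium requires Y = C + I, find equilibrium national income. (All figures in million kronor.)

Y = 400

MPC = (3762.5 − 2300)/(4950 − 3000) = 1462.5/1950 = 0.75
a = 2300 − 0.75(3000) = 50
Equilibrium: Y = 50 + 0.75Y + 50
0.25Y = 100, so Y = 100/0.25 = 400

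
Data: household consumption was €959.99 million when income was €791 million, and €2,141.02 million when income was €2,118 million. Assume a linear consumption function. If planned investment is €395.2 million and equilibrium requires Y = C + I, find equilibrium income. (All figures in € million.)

MPC = (2141.02 − 959.99)/(2118 − 791) = 1181.03/1327 = 0.89
a = 959.99 − 0.89(791) = 256
Equilibrium: Y = 256 + 0.89Y + 395.2
0.11Y = 651.2, so Y = 651.2/0.11 = 5920

Y = 5920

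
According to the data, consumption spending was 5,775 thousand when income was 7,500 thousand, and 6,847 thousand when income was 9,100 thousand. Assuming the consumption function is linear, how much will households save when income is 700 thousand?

S = -519

MPC = (6847 − 5775)/(9100 − 7500) = 1072/1600 = 0.67
a = 5775 − 0.67(7500) = 5775 − 5025 = 750
C = 750 + 0.67(700) = 1219
S = 700 − 1219 = -519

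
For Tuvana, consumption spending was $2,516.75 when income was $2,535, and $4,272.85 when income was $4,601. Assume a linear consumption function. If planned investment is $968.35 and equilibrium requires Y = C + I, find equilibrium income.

Y = 8869

MPC = (4272.85 − 2516.75)/(4601 − 2535) = 1756.1/2066 = 0.85
a = 2516.75 − 0.85(2535) = 362
Equilibrium: Y = 362 + 0.85Y + 968.35
0.15Y = 1330.35, so Y = 1330.35/0.15 = 8869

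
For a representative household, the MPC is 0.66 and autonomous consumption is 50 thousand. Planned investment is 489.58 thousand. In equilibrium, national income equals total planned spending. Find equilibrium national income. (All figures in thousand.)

Y = 1587

Y = C + I = 50 + 0.66Y + 489.58
Y − 0.66Y = 539.58
0.34Y = 539.58, so Y = 539.58/0.34 = 1587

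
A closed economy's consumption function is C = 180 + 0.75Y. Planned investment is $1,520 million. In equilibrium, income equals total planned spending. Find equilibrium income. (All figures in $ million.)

Y = 6800

Y = C + I = 180 + 0.75Y + 1520
Y − 0.75Y = 1700
0.25Y = 1700, so Y = 1700/0.25 = 6800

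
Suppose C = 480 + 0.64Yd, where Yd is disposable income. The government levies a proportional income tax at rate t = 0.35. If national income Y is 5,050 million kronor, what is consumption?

C = 2580.8

Yd = (1 − 0.35)(5050) = 0.65(5050) = 3282.5
C = 480 + 0.64(3282.5) = 480 + 2100.8 = 2580.8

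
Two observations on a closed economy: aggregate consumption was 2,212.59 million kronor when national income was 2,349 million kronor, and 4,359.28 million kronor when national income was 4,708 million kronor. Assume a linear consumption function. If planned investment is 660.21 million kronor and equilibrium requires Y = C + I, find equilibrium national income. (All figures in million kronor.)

MPC = (4359.28 − 2212.59)/(4708 − 2349) = 2146.69/2359 = 0.91
a = 2212.59 − 0.91(2349) = 75
Equilibrium: Y = 75 + 0.91Y + 660.21
0.09Y = 735.21, so Y = 735.21/0.09 = 8169

Y = 8169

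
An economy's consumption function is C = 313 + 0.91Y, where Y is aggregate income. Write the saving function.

S = -313 + 0.09Y

S = Y − C = Y − (313 + 0.91Y) = -313 + (1 − 0.91)Y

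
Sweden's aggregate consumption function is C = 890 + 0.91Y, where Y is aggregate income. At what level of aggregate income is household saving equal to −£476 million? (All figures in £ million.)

S = Y − C = -890 + 0.09Y
-890 + 0.09Y = -476, so 0.09Y = 414 and Y = 4600

Y = 4600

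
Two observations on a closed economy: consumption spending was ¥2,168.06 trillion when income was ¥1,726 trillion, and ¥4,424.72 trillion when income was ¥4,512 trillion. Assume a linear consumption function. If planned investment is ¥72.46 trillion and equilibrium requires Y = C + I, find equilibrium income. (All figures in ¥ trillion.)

MPC = (4424.72 − 2168.06)/(4512 − 1726) = 2256.66/2786 = 0.81
a = 2168.06 − 0.81(1726) = 770
Equilibrium: Y = 770 + 0.81Y + 72.46
0.19Y = 842.46, so Y = 842.46/0.19 = 4434

Y = 4434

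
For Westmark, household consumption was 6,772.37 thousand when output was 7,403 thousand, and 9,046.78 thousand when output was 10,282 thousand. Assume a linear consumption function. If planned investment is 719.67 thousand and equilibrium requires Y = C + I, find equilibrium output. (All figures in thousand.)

MPC = (9046.78 − 6772.37)/(10282 − 7403) = 2274.41/2879 = 0.79
a = 6772.37 − 0.79(7403) = 924
Equilibrium: Y = 924 + 0.79Y + 719.67
0.21Y = 1643.67, so Y = 1643.67/0.21 = 7827

Y = 7827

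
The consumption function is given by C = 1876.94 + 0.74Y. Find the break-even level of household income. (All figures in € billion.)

Y = 7219

At break-even, C = Y: 1876.94 + 0.74Y = Y
0.26Y = 1876.94, so Y = 1876.94/0.26 = 7219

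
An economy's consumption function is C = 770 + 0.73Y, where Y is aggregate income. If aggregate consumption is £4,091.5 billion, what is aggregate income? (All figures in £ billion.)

770 + 0.73Y = 4091.5
0.73Y = 3321.5, so Y = 3321.5/0.73 = 4550

Y = 4550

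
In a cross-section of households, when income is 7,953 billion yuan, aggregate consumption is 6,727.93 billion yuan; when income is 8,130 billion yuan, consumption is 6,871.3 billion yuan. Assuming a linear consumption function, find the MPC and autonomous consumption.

MPC = 0.81; a = 286

MPC = ΔC/ΔY = (6871.3 − 6727.93)/(8130 − 7953) = 143.37/177 = 0.81
a = C − MPC·Y = 6727.93 − 0.81(7953) = 6727.93 − 6441.93 = 286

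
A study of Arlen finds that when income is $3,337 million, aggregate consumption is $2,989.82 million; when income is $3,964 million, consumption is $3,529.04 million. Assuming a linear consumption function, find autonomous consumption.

MPC = ΔC/ΔY = (3529.04 − 2989.82)/(3964 − 3337) = 539.22/627 = 0.86
a = C − MPC·Y = 2989.82 − 0.86(3337) = 2989.82 − 2869.82 = 120

a = 120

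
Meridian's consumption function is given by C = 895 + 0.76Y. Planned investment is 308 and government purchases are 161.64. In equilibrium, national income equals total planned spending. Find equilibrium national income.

Y = C + I + G = 895 + 0.76Y + 308 + 161.64
Y − 0.76Y = 1364.64
0.24Y = 1364.64, so Y = 1364.64/0.24 = 5686

Y = 5686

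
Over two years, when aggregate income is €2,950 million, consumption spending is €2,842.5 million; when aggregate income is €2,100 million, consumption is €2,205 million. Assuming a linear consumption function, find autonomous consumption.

a = 630

MPC = ΔC/ΔY = (2842.5 − 2205)/(2950 − 2100) = 637.5/850 = 0.75
a = C − MPC·Y = 2205 − 0.75(2100) = 2205 − 1575 = 630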